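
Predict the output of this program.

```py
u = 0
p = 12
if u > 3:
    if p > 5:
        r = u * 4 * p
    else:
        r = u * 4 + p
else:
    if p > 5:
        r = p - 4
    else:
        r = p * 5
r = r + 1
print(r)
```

9

u=0, p=12
u > 3 is False; p > 5 is True
→ r = p - 4 = 8
r = 8+1 = 9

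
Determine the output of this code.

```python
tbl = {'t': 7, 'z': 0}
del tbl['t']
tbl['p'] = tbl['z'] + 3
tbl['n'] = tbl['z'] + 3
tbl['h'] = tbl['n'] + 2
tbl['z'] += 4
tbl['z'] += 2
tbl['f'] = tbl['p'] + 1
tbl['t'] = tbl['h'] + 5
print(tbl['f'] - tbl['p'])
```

1

del 't' → {'z': 0}
tbl['p'] = tbl['z']+3 = 3 → {'z': 0, 'p': 3}
tbl['n'] = tbl['z']+3 = 3 → {'z': 0, 'p': 3, 'n': 3}
tbl['h'] = tbl['n']+2 = 5 → {'z': 0, 'p': 3, 'n': 3, 'h': 5}
tbl['z'] = 0+4 = 4 → {'z': 4, 'p': 3, 'n': 3, 'h': 5}
tbl['z'] = 4+2 = 6 → {'z': 6, 'p': 3, 'n': 3, 'h': 5}
tbl['f'] = tbl['p']+1 = 4 → {'z': 6, 'p': 3, 'n': 3, 'h': 5, 'f': 4}
tbl['t'] = tbl['h']+5 = 10 → {'z': 6, 'p': 3, 'n': 3, 'h': 5, 'f': 4, 't': 10}
tbl['f']-tbl['p'] = 4-3 = 1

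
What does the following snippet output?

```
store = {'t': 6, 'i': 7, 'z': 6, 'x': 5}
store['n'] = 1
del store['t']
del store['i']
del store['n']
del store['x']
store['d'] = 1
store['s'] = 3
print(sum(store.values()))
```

10

store['n'] = 1 → {'t': 6, 'i': 7, 'z': 6, 'x': 5, 'n': 1}
del 't' → {'i': 7, 'z': 6, 'x': 5, 'n': 1}
del 'i' → {'z': 6, 'x': 5, 'n': 1}
del 'n' → {'z': 6, 'x': 5}
del 'x' → {'z': 6}
store['d'] = 1 → {'z': 6, 'd': 1}
store['s'] = 3 → {'z': 6, 'd': 1, 's': 3}
sum of values = 10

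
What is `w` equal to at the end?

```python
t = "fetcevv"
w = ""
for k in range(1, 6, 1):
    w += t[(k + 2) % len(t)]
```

'cevvf'

k=1: add t[3]='c' → 'c'
k=2: add t[4]='e' → 'ce'
k=3: add t[5]='v' → 'cev'
k=4: add t[6]='v' → 'cevv'
k=5: add t[0]='f' → 'cevvf'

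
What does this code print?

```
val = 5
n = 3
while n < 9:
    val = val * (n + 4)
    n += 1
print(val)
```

3326400

n=3: val = 5*7 = 35
n=4: val = 35*8 = 280
n=5: val = 280*9 = 2520
n=6: val = 2520*10 = 25200
n=7: val = 25200*11 = 277200
n=8: val = 277200*12 = 3326400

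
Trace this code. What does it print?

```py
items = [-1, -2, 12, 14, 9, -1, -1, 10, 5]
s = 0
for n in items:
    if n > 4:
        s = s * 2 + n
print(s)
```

365

n=-1: not >4
n=-2: not >4
n=12: >4, s = 0*2+12 = 12
n=14: >4, s = 12*2+14 = 38
n=9: >4, s = 38*2+9 = 85
n=-1: not >4
n=-1: not >4
n=10: >4, s = 85*2+10 = 180
n=5: >4, s = 180*2+5 = 365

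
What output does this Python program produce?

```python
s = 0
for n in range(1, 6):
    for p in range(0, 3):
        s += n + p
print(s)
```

60

n=1,p=0: s = 0+1 = 1
n=1,p=1: s = 1+2 = 3
n=1,p=2: s = 3+3 = 6
n=2,p=0: s = 6+2 = 8
n=2,p=1: s = 8+3 = 11
n=2,p=2: s = 11+4 = 15
n=3,p=0: s = 15+3 = 18
n=3,p=1: s = 18+4 = 22
n=3,p=2: s = 22+5 = 27
n=4,p=0: s = 27+4 = 31
n=4,p=1: s = 31+5 = 36
n=4,p=2: s = 36+6 = 42
n=5,p=0: s = 42+5 = 47
n=5,p=1: s = 47+6 = 53
n=5,p=2: s = 53+7 = 60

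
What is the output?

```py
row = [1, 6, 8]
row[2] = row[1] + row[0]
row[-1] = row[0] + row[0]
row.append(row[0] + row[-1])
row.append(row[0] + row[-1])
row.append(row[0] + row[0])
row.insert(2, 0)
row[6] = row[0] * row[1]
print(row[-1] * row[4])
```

row[2] = row[1]+row[0] = 6+1 = 7 → [1, 6, 7]
row[-1] = row[0]+row[0] = 1+1 = 2 → [1, 6, 2]
append row[0]+row[-1] = 1+2 = 3 → [1, 6, 2, 3]
append row[0]+row[-1] = 1+3 = 4 → [1, 6, 2, 3, 4]
append row[0]+row[0] = 1+1 = 2 → [1, 6, 2, 3, 4, 2]
insert 0 at 2 → [1, 6, 0, 2, 3, 4, 2]
row[6] = row[0]*row[1] = 1*6 = 6 → [1, 6, 0, 2, 3, 4, 6]
row[-1]*row[4] = 6*3 = 18

18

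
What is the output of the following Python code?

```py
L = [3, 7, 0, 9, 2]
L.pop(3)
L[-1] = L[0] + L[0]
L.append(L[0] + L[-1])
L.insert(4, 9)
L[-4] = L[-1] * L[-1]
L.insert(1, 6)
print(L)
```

[3, 6, 7, 81, 6, 9, 9]

pop(3) removes 9 → [3, 7, 0, 2]
L[-1] = L[0]+L[0] = 3+3 = 6 → [3, 7, 0, 6]
append L[0]+L[-1] = 3+6 = 9 → [3, 7, 0, 6, 9]
insert 9 at 4 → [3, 7, 0, 6, 9, 9]
L[-4] = L[-1]*L[-1] = 9*9 = 81 → [3, 7, 81, 6, 9, 9]
insert 6 at 1 → [3, 6, 7, 81, 6, 9, 9]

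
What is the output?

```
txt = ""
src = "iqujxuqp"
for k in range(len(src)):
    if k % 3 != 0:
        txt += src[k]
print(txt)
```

quxup

k=0: skip
k=1: add 'q' → 'q'
k=2: add 'u' → 'qu'
k=3: skip
k=4: add 'x' → 'qux'
k=5: add 'u' → 'quxu'
k=6: skip
k=7: add 'p' → 'quxup'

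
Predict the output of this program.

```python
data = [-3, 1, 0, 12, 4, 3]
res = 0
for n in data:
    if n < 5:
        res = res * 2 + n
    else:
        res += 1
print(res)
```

-25

n=-3: <5, res = 0*2+(-3) = -3
n=1: <5, res = (-3)*2+1 = -5
n=0: <5, res = (-5)*2+0 = -10
n=12: not <5, res = (-10)+1 = -9
n=4: <5, res = (-9)*2+4 = -14
n=3: <5, res = (-14)*2+3 = -25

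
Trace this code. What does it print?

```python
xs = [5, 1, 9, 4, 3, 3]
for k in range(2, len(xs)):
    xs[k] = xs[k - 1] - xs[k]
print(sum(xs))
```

-47

k=2: xs[2] = 1-9 = -8 → [5, 1, -8, 4, 3, 3]
k=3: xs[3] = (-8)-4 = -12 → [5, 1, -8, -12, 3, 3]
k=4: xs[4] = (-12)-3 = -15 → [5, 1, -8, -12, -15, 3]
k=5: xs[5] = (-15)-3 = -18 → [5, 1, -8, -12, -15, -18]
sum = -47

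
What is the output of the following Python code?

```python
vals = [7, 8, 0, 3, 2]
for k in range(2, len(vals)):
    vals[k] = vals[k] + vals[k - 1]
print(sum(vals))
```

k=2: vals[2] = 0+8 = 8 → [7, 8, 8, 3, 2]
k=3: vals[3] = 3+8 = 11 → [7, 8, 8, 11, 2]
k=4: vals[4] = 2+11 = 13 → [7, 8, 8, 11, 13]
sum = 47

47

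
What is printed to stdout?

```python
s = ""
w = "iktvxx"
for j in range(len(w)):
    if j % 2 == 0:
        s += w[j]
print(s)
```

j=0: add 'i' → 'i'
j=1: skip
j=2: add 't' → 'it'
j=3: skip
j=4: add 'x' → 'itx'
j=5: skip

itx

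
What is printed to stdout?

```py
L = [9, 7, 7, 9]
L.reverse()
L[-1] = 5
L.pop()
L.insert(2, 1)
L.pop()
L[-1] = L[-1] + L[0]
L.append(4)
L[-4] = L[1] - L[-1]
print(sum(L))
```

reverse → [9, 7, 7, 9]
L[-1] = 5 → [9, 7, 7, 5]
pop() removes 5 → [9, 7, 7]
insert 1 at 2 → [9, 7, 1, 7]
pop() removes 7 → [9, 7, 1]
L[-1] = L[-1]+L[0] = 1+9 = 10 → [9, 7, 10]
append 4 → [9, 7, 10, 4]
L[-4] = L[1]-L[-1] = 7-4 = 3 → [3, 7, 10, 4]
sum = 24

24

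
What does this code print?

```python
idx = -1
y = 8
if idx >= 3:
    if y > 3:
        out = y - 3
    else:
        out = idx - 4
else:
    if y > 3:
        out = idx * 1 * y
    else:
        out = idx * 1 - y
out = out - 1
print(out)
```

idx=-1, y=8
idx >= 3 is False; y > 3 is True
→ out = idx * 1 * y = -8
out = (-8)-1 = -9

-9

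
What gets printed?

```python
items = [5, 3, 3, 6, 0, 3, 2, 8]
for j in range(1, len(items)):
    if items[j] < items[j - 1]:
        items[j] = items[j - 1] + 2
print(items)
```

[5, 7, 9, 11, 13, 15, 17, 19]

j=1: 3<5, items[1] = 5+2 = 7 → [5, 7, 3, 6, 0, 3, 2, 8]
j=2: 3<7, items[2] = 7+2 = 9 → [5, 7, 9, 6, 0, 3, 2, 8]
j=3: 6<9, items[3] = 9+2 = 11 → [5, 7, 9, 11, 0, 3, 2, 8]
j=4: 0<11, items[4] = 11+2 = 13 → [5, 7, 9, 11, 13, 3, 2, 8]
j=5: 3<13, items[5] = 13+2 = 15 → [5, 7, 9, 11, 13, 15, 2, 8]
j=6: 2<15, items[6] = 15+2 = 17 → [5, 7, 9, 11, 13, 15, 17, 8]
j=7: 8<17, items[7] = 17+2 = 19 → [5, 7, 9, 11, 13, 15, 17, 19]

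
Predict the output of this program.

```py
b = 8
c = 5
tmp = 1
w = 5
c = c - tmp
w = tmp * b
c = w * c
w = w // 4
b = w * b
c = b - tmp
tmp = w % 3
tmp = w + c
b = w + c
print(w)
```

c = 5-1 = 4
w = 1*8 = 8
c = 8*4 = 32
w = 8//4 = 2
b = 2*8 = 16
c = 16-1 = 15
tmp = 2%3 = 2
tmp = 2+15 = 17
b = 2+15 = 17

2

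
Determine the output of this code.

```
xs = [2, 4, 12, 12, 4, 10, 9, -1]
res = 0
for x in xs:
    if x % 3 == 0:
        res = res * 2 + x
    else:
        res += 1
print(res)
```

x=2: not %3==0, res = 0+1 = 1
x=4: not %3==0, res = 1+1 = 2
x=12: %3==0, res = 2*2+12 = 16
x=12: %3==0, res = 16*2+12 = 44
x=4: not %3==0, res = 44+1 = 45
x=10: not %3==0, res = 45+1 = 46
x=9: %3==0, res = 46*2+9 = 101
x=-1: not %3==0, res = 101+1 = 102

102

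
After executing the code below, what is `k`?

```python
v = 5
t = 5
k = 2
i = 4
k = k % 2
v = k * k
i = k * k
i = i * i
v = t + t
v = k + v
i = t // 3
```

k = 2%2 = 0
v = 0*0 = 0
i = 0*0 = 0
i = 0*0 = 0
v = 5+5 = 10
v = 0+10 = 10
i = 5//3 = 1

0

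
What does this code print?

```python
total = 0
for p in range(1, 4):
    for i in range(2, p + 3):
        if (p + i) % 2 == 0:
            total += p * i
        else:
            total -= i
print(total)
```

p=1,i=2: odd sum, total = 0-2 = -2
p=1,i=3: even sum, total = (-2)+3 = 1
p=2,i=2: even sum, total = 1+4 = 5
p=2,i=3: odd sum, total = 5-3 = 2
p=2,i=4: even sum, total = 2+8 = 10
p=3,i=2: odd sum, total = 10-2 = 8
p=3,i=3: even sum, total = 8+9 = 17
p=3,i=4: odd sum, total = 17-4 = 13
p=3,i=5: even sum, total = 13+15 = 28

28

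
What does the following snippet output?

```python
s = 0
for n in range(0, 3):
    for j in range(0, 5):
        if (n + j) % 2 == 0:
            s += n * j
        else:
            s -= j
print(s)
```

2

n=0,j=0: even sum, s = 0+0 = 0
n=0,j=1: odd sum, s = 0-1 = -1
n=0,j=2: even sum, s = (-1)+0 = -1
n=0,j=3: odd sum, s = (-1)-3 = -4
n=0,j=4: even sum, s = (-4)+0 = -4
n=1,j=0: odd sum, s = (-4)-0 = -4
n=1,j=1: even sum, s = (-4)+1 = -3
n=1,j=2: odd sum, s = (-3)-2 = -5
n=1,j=3: even sum, s = (-5)+3 = -2
n=1,j=4: odd sum, s = (-2)-4 = -6
n=2,j=0: even sum, s = (-6)+0 = -6
n=2,j=1: odd sum, s = (-6)-1 = -7
n=2,j=2: even sum, s = (-7)+4 = -3
n=2,j=3: odd sum, s = (-3)-3 = -6
n=2,j=4: even sum, s = (-6)+8 = 2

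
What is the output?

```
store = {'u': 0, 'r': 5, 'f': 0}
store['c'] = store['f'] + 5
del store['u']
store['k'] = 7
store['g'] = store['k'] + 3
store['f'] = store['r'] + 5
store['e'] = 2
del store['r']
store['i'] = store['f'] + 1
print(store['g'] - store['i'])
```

-1

store['c'] = store['f']+5 = 5 → {'u': 0, 'r': 5, 'f': 0, 'c': 5}
del 'u' → {'r': 5, 'f': 0, 'c': 5}
store['k'] = 7 → {'r': 5, 'f': 0, 'c': 5, 'k': 7}
store['g'] = store['k']+3 = 10 → {'r': 5, 'f': 0, 'c': 5, 'k': 7, 'g': 10}
store['f'] = store['r']+5 = 10 → {'r': 5, 'f': 10, 'c': 5, 'k': 7, 'g': 10}
store['e'] = 2 → {'r': 5, 'f': 10, 'c': 5, 'k': 7, 'g': 10, 'e': 2}
del 'r' → {'f': 10, 'c': 5, 'k': 7, 'g': 10, 'e': 2}
store['i'] = store['f']+1 = 11 → {'f': 10, 'c': 5, 'k': 7, 'g': 10, 'e': 2, 'i': 11}
store['g']-store['i'] = 10-11 = -1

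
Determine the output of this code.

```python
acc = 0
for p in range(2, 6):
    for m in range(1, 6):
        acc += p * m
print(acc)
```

210

p=2,m=1: acc = 0+2 = 2
p=2,m=2: acc = 2+4 = 6
p=2,m=3: acc = 6+6 = 12
p=2,m=4: acc = 12+8 = 20
p=2,m=5: acc = 20+10 = 30
p=3,m=1: acc = 30+3 = 33
p=3,m=2: acc = 33+6 = 39
p=3,m=3: acc = 39+9 = 48
p=3,m=4: acc = 48+12 = 60
p=3,m=5: acc = 60+15 = 75
p=4,m=1: acc = 75+4 = 79
p=4,m=2: acc = 79+8 = 87
p=4,m=3: acc = 87+12 = 99
p=4,m=4: acc = 99+16 = 115
p=4,m=5: acc = 115+20 = 135
p=5,m=1: acc = 135+5 = 140
p=5,m=2: acc = 140+10 = 150
p=5,m=3: acc = 150+15 = 165
p=5,m=4: acc = 165+20 = 185
p=5,m=5: acc = 185+25 = 210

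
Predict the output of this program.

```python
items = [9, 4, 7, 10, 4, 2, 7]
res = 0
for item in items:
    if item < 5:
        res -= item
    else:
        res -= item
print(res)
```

-43

item=9: not <5, res = 0-9 = -9
item=4: <5, res = (-9)-4 = -13
item=7: not <5, res = (-13)-7 = -20
item=10: not <5, res = (-20)-10 = -30
item=4: <5, res = (-30)-4 = -34
item=2: <5, res = (-34)-2 = -36
item=7: not <5, res = (-36)-7 = -43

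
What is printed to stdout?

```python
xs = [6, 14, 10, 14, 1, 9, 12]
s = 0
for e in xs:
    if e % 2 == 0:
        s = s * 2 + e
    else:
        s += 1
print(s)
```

292

e=6: even, s = 0*2+6 = 6
e=14: even, s = 6*2+14 = 26
e=10: even, s = 26*2+10 = 62
e=14: even, s = 62*2+14 = 138
e=1: not even, s = 138+1 = 139
e=9: not even, s = 139+1 = 140
e=12: even, s = 140*2+12 = 292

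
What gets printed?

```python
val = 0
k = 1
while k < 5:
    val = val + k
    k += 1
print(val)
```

10

k=1: val = 0+1 = 1
k=2: val = 1+2 = 3
k=3: val = 3+3 = 6
k=4: val = 6+4 = 10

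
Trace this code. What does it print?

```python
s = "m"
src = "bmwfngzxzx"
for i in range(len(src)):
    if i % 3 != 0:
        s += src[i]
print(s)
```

i=0: skip
i=1: add 'm' → 'mm'
i=2: add 'w' → 'mmw'
i=3: skip
i=4: add 'n' → 'mmwn'
i=5: add 'g' → 'mmwng'
i=6: skip
i=7: add 'x' → 'mmwngx'
i=8: add 'z' → 'mmwngxz'
i=9: skip

mmwngxz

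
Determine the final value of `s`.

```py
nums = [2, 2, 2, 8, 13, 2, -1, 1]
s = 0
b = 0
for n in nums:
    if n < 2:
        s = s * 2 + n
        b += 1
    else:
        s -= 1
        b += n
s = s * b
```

n=2: not <2, s = 0-1 = -1; b=2
n=2: not <2, s = (-1)-1 = -2; b=4
n=2: not <2, s = (-2)-1 = -3; b=6
n=8: not <2, s = (-3)-1 = -4; b=14
n=13: not <2, s = (-4)-1 = -5; b=27
n=2: not <2, s = (-5)-1 = -6; b=29
n=-1: <2, s = (-6)*2+(-1) = -13; b=30
n=1: <2, s = (-13)*2+1 = -25; b=31
s*b = (-25)*31 = -775

-775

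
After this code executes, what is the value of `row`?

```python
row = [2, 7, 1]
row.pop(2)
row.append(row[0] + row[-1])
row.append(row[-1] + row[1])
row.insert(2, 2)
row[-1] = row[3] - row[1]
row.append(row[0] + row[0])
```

[2, 7, 2, 9, 2, 4]

pop(2) removes 1 → [2, 7]
append row[0]+row[-1] = 2+7 = 9 → [2, 7, 9]
append row[-1]+row[1] = 9+7 = 16 → [2, 7, 9, 16]
insert 2 at 2 → [2, 7, 2, 9, 16]
row[-1] = row[3]-row[1] = 9-7 = 2 → [2, 7, 2, 9, 2]
append row[0]+row[0] = 2+2 = 4 → [2, 7, 2, 9, 2, 4]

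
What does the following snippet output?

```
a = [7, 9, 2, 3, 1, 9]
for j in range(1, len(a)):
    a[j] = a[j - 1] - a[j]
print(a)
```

[7, -2, -4, -7, -8, -17]

j=1: a[1] = 7-9 = -2 → [7, -2, 2, 3, 1, 9]
j=2: a[2] = (-2)-2 = -4 → [7, -2, -4, 3, 1, 9]
j=3: a[3] = (-4)-3 = -7 → [7, -2, -4, -7, 1, 9]
j=4: a[4] = (-7)-1 = -8 → [7, -2, -4, -7, -8, 9]
j=5: a[5] = (-8)-9 = -17 → [7, -2, -4, -7, -8, -17]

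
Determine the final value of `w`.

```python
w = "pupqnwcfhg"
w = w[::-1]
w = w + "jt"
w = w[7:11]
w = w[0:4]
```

'pupj'

reverse → 'ghfcwnqpup'
+ 'jt' → 'ghfcwnqpupjt'
slice [7:11] → 'pupj'
slice [0:4] → 'pupj'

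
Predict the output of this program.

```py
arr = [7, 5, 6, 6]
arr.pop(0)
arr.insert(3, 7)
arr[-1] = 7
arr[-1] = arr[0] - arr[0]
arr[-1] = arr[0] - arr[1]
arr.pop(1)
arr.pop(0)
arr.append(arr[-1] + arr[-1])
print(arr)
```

pop(0) removes 7 → [5, 6, 6]
insert 7 at 3 → [5, 6, 6, 7]
arr[-1] = 7 → [5, 6, 6, 7]
arr[-1] = arr[0]-arr[0] = 5-5 = 0 → [5, 6, 6, 0]
arr[-1] = arr[0]-arr[1] = 5-6 = -1 → [5, 6, 6, -1]
pop(1) removes 6 → [5, 6, -1]
pop(0) removes 5 → [6, -1]
append arr[-1]+arr[-1] = (-1)+(-1) = -2 → [6, -1, -2]

[6, -1, -2]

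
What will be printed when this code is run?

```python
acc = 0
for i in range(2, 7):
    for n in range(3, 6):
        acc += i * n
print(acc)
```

240

i=2,n=3: acc = 0+6 = 6
i=2,n=4: acc = 6+8 = 14
i=2,n=5: acc = 14+10 = 24
i=3,n=3: acc = 24+9 = 33
i=3,n=4: acc = 33+12 = 45
i=3,n=5: acc = 45+15 = 60
i=4,n=3: acc = 60+12 = 72
i=4,n=4: acc = 72+16 = 88
i=4,n=5: acc = 88+20 = 108
i=5,n=3: acc = 108+15 = 123
i=5,n=4: acc = 123+20 = 143
i=5,n=5: acc = 143+25 = 168
i=6,n=3: acc = 168+18 = 186
i=6,n=4: acc = 186+24 = 210
i=6,n=5: acc = 210+30 = 240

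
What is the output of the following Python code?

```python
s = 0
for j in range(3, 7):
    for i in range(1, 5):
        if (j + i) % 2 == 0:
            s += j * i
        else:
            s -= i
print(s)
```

j=3,i=1: even sum, s = 0+3 = 3
j=3,i=2: odd sum, s = 3-2 = 1
j=3,i=3: even sum, s = 1+9 = 10
j=3,i=4: odd sum, s = 10-4 = 6
j=4,i=1: odd sum, s = 6-1 = 5
j=4,i=2: even sum, s = 5+8 = 13
j=4,i=3: odd sum, s = 13-3 = 10
j=4,i=4: even sum, s = 10+16 = 26
j=5,i=1: even sum, s = 26+5 = 31
j=5,i=2: odd sum, s = 31-2 = 29
j=5,i=3: even sum, s = 29+15 = 44
j=5,i=4: odd sum, s = 44-4 = 40
j=6,i=1: odd sum, s = 40-1 = 39
j=6,i=2: even sum, s = 39+12 = 51
j=6,i=3: odd sum, s = 51-3 = 48
j=6,i=4: even sum, s = 48+24 = 72

72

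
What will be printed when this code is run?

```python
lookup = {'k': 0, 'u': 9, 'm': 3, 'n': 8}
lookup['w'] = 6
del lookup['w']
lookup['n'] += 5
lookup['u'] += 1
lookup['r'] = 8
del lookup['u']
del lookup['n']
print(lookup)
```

lookup['w'] = 6 → {'k': 0, 'u': 9, 'm': 3, 'n': 8, 'w': 6}
del 'w' → {'k': 0, 'u': 9, 'm': 3, 'n': 8}
lookup['n'] = 8+5 = 13 → {'k': 0, 'u': 9, 'm': 3, 'n': 13}
lookup['u'] = 9+1 = 10 → {'k': 0, 'u': 10, 'm': 3, 'n': 13}
lookup['r'] = 8 → {'k': 0, 'u': 10, 'm': 3, 'n': 13, 'r': 8}
del 'u' → {'k': 0, 'm': 3, 'n': 13, 'r': 8}
del 'n' → {'k': 0, 'm': 3, 'r': 8}

{'k': 0, 'm': 3, 'r': 8}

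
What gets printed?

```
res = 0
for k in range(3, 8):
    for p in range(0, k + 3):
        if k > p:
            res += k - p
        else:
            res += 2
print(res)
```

k=3,p=0: 3>0, res = 0+3 = 3
k=3,p=1: 3>1, res = 3+2 = 5
k=3,p=2: 3>2, res = 5+1 = 6
k=3,p=3: not 3>3, res = 6+2 = 8
k=3,p=4: not 3>4, res = 8+2 = 10
k=3,p=5: not 3>5, res = 10+2 = 12
k=4,p=0: 4>0, res = 12+4 = 16
k=4,p=1: 4>1, res = 16+3 = 19
k=4,p=2: 4>2, res = 19+2 = 21
k=4,p=3: 4>3, res = 21+1 = 22
k=4,p=4: not 4>4, res = 22+2 = 24
k=4,p=5: not 4>5, res = 24+2 = 26
k=4,p=6: not 4>6, res = 26+2 = 28
k=5,p=0: 5>0, res = 28+5 = 33
k=5,p=1: 5>1, res = 33+4 = 37
k=5,p=2: 5>2, res = 37+3 = 40
k=5,p=3: 5>3, res = 40+2 = 42
k=5,p=4: 5>4, res = 42+1 = 43
k=5,p=5: not 5>5, res = 43+2 = 45
k=5,p=6: not 5>6, res = 45+2 = 47
k=5,p=7: not 5>7, res = 47+2 = 49
k=6,p=0: 6>0, res = 49+6 = 55
k=6,p=1: 6>1, res = 55+5 = 60
k=6,p=2: 6>2, res = 60+4 = 64
k=6,p=3: 6>3, res = 64+3 = 67
k=6,p=4: 6>4, res = 67+2 = 69
k=6,p=5: 6>5, res = 69+1 = 70
k=6,p=6: not 6>6, res = 70+2 = 72
k=6,p=7: not 6>7, res = 72+2 = 74
k=6,p=8: not 6>8, res = 74+2 = 76
k=7,p=0: 7>0, res = 76+7 = 83
k=7,p=1: 7>1, res = 83+6 = 89
k=7,p=2: 7>2, res = 89+5 = 94
k=7,p=3: 7>3, res = 94+4 = 98
k=7,p=4: 7>4, res = 98+3 = 101
k=7,p=5: 7>5, res = 101+2 = 103
k=7,p=6: 7>6, res = 103+1 = 104
k=7,p=7: not 7>7, res = 104+2 = 106
k=7,p=8: not 7>8, res = 106+2 = 108
k=7,p=9: not 7>9, res = 108+2 = 110

110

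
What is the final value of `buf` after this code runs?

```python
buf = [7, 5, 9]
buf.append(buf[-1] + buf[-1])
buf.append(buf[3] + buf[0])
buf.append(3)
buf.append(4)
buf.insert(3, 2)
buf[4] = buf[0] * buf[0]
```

append buf[-1]+buf[-1] = 9+9 = 18 → [7, 5, 9, 18]
append buf[3]+buf[0] = 18+7 = 25 → [7, 5, 9, 18, 25]
append 3 → [7, 5, 9, 18, 25, 3]
append 4 → [7, 5, 9, 18, 25, 3, 4]
insert 2 at 3 → [7, 5, 9, 2, 18, 25, 3, 4]
buf[4] = buf[0]*buf[0] = 7*7 = 49 → [7, 5, 9, 2, 49, 25, 3, 4]

[7, 5, 9, 2, 49, 25, 3, 4]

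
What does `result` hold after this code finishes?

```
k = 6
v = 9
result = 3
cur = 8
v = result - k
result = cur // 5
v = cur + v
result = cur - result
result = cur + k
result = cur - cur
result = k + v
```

11

v = 3-6 = -3
result = 8//5 = 1
v = 8+(-3) = 5
result = 8-1 = 7
result = 8+6 = 14
result = 8-8 = 0
result = 6+5 = 11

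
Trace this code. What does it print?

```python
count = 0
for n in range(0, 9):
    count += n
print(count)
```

n=0: count = 0+0 = 0
n=1: count = 0+1 = 1
n=2: count = 1+2 = 3
n=3: count = 3+3 = 6
n=4: count = 6+4 = 10
n=5: count = 10+5 = 15
n=6: count = 15+6 = 21
n=7: count = 21+7 = 28
n=8: count = 28+8 = 36

36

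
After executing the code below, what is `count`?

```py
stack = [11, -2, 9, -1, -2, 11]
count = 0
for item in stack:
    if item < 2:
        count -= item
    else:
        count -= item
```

item=11: not <2, count = 0-11 = -11
item=-2: <2, count = (-11)-(-2) = -9
item=9: not <2, count = (-9)-9 = -18
item=-1: <2, count = (-18)-(-1) = -17
item=-2: <2, count = (-17)-(-2) = -15
item=11: not <2, count = (-15)-11 = -26

-26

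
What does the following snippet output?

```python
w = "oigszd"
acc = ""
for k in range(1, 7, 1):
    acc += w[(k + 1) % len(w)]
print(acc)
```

k=1: add w[2]='g' → 'g'
k=2: add w[3]='s' → 'gs'
k=3: add w[4]='z' → 'gsz'
k=4: add w[5]='d' → 'gszd'
k=5: add w[0]='o' → 'gszdo'
k=6: add w[1]='i' → 'gszdoi'

gszdoi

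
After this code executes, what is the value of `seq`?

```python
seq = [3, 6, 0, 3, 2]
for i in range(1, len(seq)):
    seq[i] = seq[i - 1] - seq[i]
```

[3, -3, -3, -6, -8]

i=1: seq[1] = 3-6 = -3 → [3, -3, 0, 3, 2]
i=2: seq[2] = (-3)-0 = -3 → [3, -3, -3, 3, 2]
i=3: seq[3] = (-3)-3 = -6 → [3, -3, -3, -6, 2]
i=4: seq[4] = (-6)-2 = -8 → [3, -3, -3, -6, -8]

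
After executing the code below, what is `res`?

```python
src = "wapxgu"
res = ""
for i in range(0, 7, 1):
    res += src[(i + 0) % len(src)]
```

'wapxguw'

i=0: add src[0]='w' → 'w'
i=1: add src[1]='a' → 'wa'
i=2: add src[2]='p' → 'wap'
i=3: add src[3]='x' → 'wapx'
i=4: add src[4]='g' → 'wapxg'
i=5: add src[5]='u' → 'wapxgu'
i=6: add src[0]='w' → 'wapxguw'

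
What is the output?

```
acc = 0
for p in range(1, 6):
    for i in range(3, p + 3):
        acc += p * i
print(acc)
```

p=1,i=3: acc = 0+3 = 3
p=2,i=3: acc = 3+6 = 9
p=2,i=4: acc = 9+8 = 17
p=3,i=3: acc = 17+9 = 26
p=3,i=4: acc = 26+12 = 38
p=3,i=5: acc = 38+15 = 53
p=4,i=3: acc = 53+12 = 65
p=4,i=4: acc = 65+16 = 81
p=4,i=5: acc = 81+20 = 101
p=4,i=6: acc = 101+24 = 125
p=5,i=3: acc = 125+15 = 140
p=5,i=4: acc = 140+20 = 160
p=5,i=5: acc = 160+25 = 185
p=5,i=6: acc = 185+30 = 215
p=5,i=7: acc = 215+35 = 250

250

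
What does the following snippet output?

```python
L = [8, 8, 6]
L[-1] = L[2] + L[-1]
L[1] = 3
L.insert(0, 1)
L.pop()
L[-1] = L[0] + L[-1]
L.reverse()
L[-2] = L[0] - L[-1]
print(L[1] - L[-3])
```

L[-1] = L[2]+L[-1] = 6+6 = 12 → [8, 8, 12]
L[1] = 3 → [8, 3, 12]
insert 1 at 0 → [1, 8, 3, 12]
pop() removes 12 → [1, 8, 3]
L[-1] = L[0]+L[-1] = 1+3 = 4 → [1, 8, 4]
reverse → [4, 8, 1]
L[-2] = L[0]-L[-1] = 4-1 = 3 → [4, 3, 1]
L[1]-L[-3] = 3-4 = -1

-1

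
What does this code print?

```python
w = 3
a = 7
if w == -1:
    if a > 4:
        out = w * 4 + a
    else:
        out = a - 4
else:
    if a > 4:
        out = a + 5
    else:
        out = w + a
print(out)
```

w=3, a=7
w == -1 is False; a > 4 is True
→ out = a + 5 = 12

12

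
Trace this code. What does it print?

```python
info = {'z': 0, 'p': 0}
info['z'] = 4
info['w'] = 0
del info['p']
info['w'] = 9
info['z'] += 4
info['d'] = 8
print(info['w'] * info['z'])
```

info['z'] = 4 → {'z': 4, 'p': 0}
info['w'] = 0 → {'z': 4, 'p': 0, 'w': 0}
del 'p' → {'z': 4, 'w': 0}
info['w'] = 9 → {'z': 4, 'w': 9}
info['z'] = 4+4 = 8 → {'z': 8, 'w': 9}
info['d'] = 8 → {'z': 8, 'w': 9, 'd': 8}
info['w']*info['z'] = 9*8 = 72

72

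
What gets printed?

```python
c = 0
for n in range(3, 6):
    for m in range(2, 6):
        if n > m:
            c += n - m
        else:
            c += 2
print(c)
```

n=3,m=2: 3>2, c = 0+1 = 1
n=3,m=3: not 3>3, c = 1+2 = 3
n=3,m=4: not 3>4, c = 3+2 = 5
n=3,m=5: not 3>5, c = 5+2 = 7
n=4,m=2: 4>2, c = 7+2 = 9
n=4,m=3: 4>3, c = 9+1 = 10
n=4,m=4: not 4>4, c = 10+2 = 12
n=4,m=5: not 4>5, c = 12+2 = 14
n=5,m=2: 5>2, c = 14+3 = 17
n=5,m=3: 5>3, c = 17+2 = 19
n=5,m=4: 5>4, c = 19+1 = 20
n=5,m=5: not 5>5, c = 20+2 = 22

22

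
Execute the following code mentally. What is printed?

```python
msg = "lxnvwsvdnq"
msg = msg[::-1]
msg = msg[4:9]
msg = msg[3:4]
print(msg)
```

n

reverse → 'qndvswvnxl'
slice [4:9] → 'swvnx'
slice [3:4] → 'n'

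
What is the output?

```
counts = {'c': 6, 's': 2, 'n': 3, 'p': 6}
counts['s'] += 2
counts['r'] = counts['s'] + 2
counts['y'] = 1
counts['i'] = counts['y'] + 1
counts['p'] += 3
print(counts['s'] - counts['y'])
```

counts['s'] = 2+2 = 4 → {'c': 6, 's': 4, 'n': 3, 'p': 6}
counts['r'] = counts['s']+2 = 6 → {'c': 6, 's': 4, 'n': 3, 'p': 6, 'r': 6}
counts['y'] = 1 → {'c': 6, 's': 4, 'n': 3, 'p': 6, 'r': 6, 'y': 1}
counts['i'] = counts['y']+1 = 2 → {'c': 6, 's': 4, 'n': 3, 'p': 6, 'r': 6, 'y': 1, 'i': 2}
counts['p'] = 6+3 = 9 → {'c': 6, 's': 4, 'n': 3, 'p': 9, 'r': 6, 'y': 1, 'i': 2}
counts['s']-counts['y'] = 4-1 = 3

3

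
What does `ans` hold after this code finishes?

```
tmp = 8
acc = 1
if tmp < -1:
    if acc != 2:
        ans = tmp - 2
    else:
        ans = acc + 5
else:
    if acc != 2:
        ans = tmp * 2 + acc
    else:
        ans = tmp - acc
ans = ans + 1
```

18

tmp=8, acc=1
tmp < -1 is False; acc != 2 is True
→ ans = tmp * 2 + acc = 17
ans = 17+1 = 18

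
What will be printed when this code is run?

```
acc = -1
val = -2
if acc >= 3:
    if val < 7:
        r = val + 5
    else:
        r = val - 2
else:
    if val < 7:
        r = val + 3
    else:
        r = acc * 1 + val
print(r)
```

acc=-1, val=-2
acc >= 3 is False; val < 7 is True
→ r = val + 3 = 1

1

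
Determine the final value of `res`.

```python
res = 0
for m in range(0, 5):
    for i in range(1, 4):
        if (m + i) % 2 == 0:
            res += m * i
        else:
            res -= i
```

m=0,i=1: odd sum, res = 0-1 = -1
m=0,i=2: even sum, res = (-1)+0 = -1
m=0,i=3: odd sum, res = (-1)-3 = -4
m=1,i=1: even sum, res = (-4)+1 = -3
m=1,i=2: odd sum, res = (-3)-2 = -5
m=1,i=3: even sum, res = (-5)+3 = -2
m=2,i=1: odd sum, res = (-2)-1 = -3
m=2,i=2: even sum, res = (-3)+4 = 1
m=2,i=3: odd sum, res = 1-3 = -2
m=3,i=1: even sum, res = (-2)+3 = 1
m=3,i=2: odd sum, res = 1-2 = -1
m=3,i=3: even sum, res = (-1)+9 = 8
m=4,i=1: odd sum, res = 8-1 = 7
m=4,i=2: even sum, res = 7+8 = 15
m=4,i=3: odd sum, res = 15-3 = 12

12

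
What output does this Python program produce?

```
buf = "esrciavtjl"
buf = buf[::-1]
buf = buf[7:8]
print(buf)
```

reverse → 'ljtvaicrse'
slice [7:8] → 'r'

r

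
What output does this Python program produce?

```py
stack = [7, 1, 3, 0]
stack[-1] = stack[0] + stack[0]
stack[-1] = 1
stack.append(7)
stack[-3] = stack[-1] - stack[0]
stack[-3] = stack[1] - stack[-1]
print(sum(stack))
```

stack[-1] = stack[0]+stack[0] = 7+7 = 14 → [7, 1, 3, 14]
stack[-1] = 1 → [7, 1, 3, 1]
append 7 → [7, 1, 3, 1, 7]
stack[-3] = stack[-1]-stack[0] = 7-7 = 0 → [7, 1, 0, 1, 7]
stack[-3] = stack[1]-stack[-1] = 1-7 = -6 → [7, 1, -6, 1, 7]
sum = 10

10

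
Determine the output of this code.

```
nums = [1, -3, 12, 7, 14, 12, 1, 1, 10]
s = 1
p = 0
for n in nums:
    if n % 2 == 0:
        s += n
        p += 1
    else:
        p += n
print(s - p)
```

n=1: not even; p=1
n=-3: not even; p=-2
n=12: even, s = 1+12 = 13; p=-1
n=7: not even; p=6
n=14: even, s = 13+14 = 27; p=7
n=12: even, s = 27+12 = 39; p=8
n=1: not even; p=9
n=1: not even; p=10
n=10: even, s = 39+10 = 49; p=11
s-p = 49-11 = 38

38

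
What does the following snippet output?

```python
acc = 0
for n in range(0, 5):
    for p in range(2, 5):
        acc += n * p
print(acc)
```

n=0,p=2: acc = 0+0 = 0
n=0,p=3: acc = 0+0 = 0
n=0,p=4: acc = 0+0 = 0
n=1,p=2: acc = 0+2 = 2
n=1,p=3: acc = 2+3 = 5
n=1,p=4: acc = 5+4 = 9
n=2,p=2: acc = 9+4 = 13
n=2,p=3: acc = 13+6 = 19
n=2,p=4: acc = 19+8 = 27
n=3,p=2: acc = 27+6 = 33
n=3,p=3: acc = 33+9 = 42
n=3,p=4: acc = 42+12 = 54
n=4,p=2: acc = 54+8 = 62
n=4,p=3: acc = 62+12 = 74
n=4,p=4: acc = 74+16 = 90

90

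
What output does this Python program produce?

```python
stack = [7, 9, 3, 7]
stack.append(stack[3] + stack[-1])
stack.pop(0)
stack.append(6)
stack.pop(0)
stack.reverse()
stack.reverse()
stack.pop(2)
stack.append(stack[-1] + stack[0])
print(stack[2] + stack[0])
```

append stack[3]+stack[-1] = 7+7 = 14 → [7, 9, 3, 7, 14]
pop(0) removes 7 → [9, 3, 7, 14]
append 6 → [9, 3, 7, 14, 6]
pop(0) removes 9 → [3, 7, 14, 6]
reverse → [6, 14, 7, 3]
reverse → [3, 7, 14, 6]
pop(2) removes 14 → [3, 7, 6]
append stack[-1]+stack[0] = 6+3 = 9 → [3, 7, 6, 9]
stack[2]+stack[0] = 6+3 = 9

9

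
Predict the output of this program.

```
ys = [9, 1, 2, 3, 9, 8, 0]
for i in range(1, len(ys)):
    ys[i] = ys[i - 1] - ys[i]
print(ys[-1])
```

i=1: ys[1] = 9-1 = 8 → [9, 8, 2, 3, 9, 8, 0]
i=2: ys[2] = 8-2 = 6 → [9, 8, 6, 3, 9, 8, 0]
i=3: ys[3] = 6-3 = 3 → [9, 8, 6, 3, 9, 8, 0]
i=4: ys[4] = 3-9 = -6 → [9, 8, 6, 3, -6, 8, 0]
i=5: ys[5] = (-6)-8 = -14 → [9, 8, 6, 3, -6, -14, 0]
i=6: ys[6] = (-14)-0 = -14 → [9, 8, 6, 3, -6, -14, -14]

-14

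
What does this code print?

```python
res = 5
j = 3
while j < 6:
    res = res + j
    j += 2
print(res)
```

13

j=3: res = 5+3 = 8
j=5: res = 8+5 = 13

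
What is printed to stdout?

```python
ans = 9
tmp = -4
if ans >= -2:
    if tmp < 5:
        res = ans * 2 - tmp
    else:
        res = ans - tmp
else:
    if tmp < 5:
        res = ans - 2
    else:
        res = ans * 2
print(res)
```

ans=9, tmp=-4
ans >= -2 is True; tmp < 5 is True
→ res = ans * 2 - tmp = 22

22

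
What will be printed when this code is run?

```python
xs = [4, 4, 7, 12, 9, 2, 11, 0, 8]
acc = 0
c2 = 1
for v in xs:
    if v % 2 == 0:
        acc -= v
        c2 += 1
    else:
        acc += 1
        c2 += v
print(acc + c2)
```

7

v=4: even, acc = 0-4 = -4; c2=2
v=4: even, acc = (-4)-4 = -8; c2=3
v=7: not even, acc = (-8)+1 = -7; c2=10
v=12: even, acc = (-7)-12 = -19; c2=11
v=9: not even, acc = (-19)+1 = -18; c2=20
v=2: even, acc = (-18)-2 = -20; c2=21
v=11: not even, acc = (-20)+1 = -19; c2=32
v=0: even, acc = (-19)-0 = -19; c2=33
v=8: even, acc = (-19)-8 = -27; c2=34
acc+c2 = (-27)+34 = 7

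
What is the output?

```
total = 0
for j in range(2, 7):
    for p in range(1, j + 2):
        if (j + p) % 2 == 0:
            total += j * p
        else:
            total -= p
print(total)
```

j=2,p=1: odd sum, total = 0-1 = -1
j=2,p=2: even sum, total = (-1)+4 = 3
j=2,p=3: odd sum, total = 3-3 = 0
j=3,p=1: even sum, total = 0+3 = 3
j=3,p=2: odd sum, total = 3-2 = 1
j=3,p=3: even sum, total = 1+9 = 10
j=3,p=4: odd sum, total = 10-4 = 6
j=4,p=1: odd sum, total = 6-1 = 5
j=4,p=2: even sum, total = 5+8 = 13
j=4,p=3: odd sum, total = 13-3 = 10
j=4,p=4: even sum, total = 10+16 = 26
j=4,p=5: odd sum, total = 26-5 = 21
j=5,p=1: even sum, total = 21+5 = 26
j=5,p=2: odd sum, total = 26-2 = 24
j=5,p=3: even sum, total = 24+15 = 39
j=5,p=4: odd sum, total = 39-4 = 35
j=5,p=5: even sum, total = 35+25 = 60
j=5,p=6: odd sum, total = 60-6 = 54
j=6,p=1: odd sum, total = 54-1 = 53
j=6,p=2: even sum, total = 53+12 = 65
j=6,p=3: odd sum, total = 65-3 = 62
j=6,p=4: even sum, total = 62+24 = 86
j=6,p=5: odd sum, total = 86-5 = 81
j=6,p=6: even sum, total = 81+36 = 117
j=6,p=7: odd sum, total = 117-7 = 110

110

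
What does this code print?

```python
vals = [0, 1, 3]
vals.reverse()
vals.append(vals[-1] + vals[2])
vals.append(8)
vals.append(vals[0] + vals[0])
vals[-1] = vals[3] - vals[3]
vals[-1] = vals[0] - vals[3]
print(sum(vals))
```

reverse → [3, 1, 0]
append vals[-1]+vals[2] = 0+0 = 0 → [3, 1, 0, 0]
append 8 → [3, 1, 0, 0, 8]
append vals[0]+vals[0] = 3+3 = 6 → [3, 1, 0, 0, 8, 6]
vals[-1] = vals[3]-vals[3] = 0-0 = 0 → [3, 1, 0, 0, 8, 0]
vals[-1] = vals[0]-vals[3] = 3-0 = 3 → [3, 1, 0, 0, 8, 3]
sum = 15

15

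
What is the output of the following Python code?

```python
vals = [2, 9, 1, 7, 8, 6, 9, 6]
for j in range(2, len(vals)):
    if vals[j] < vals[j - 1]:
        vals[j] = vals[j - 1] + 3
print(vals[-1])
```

27

j=2: 1<9, vals[2] = 9+3 = 12 → [2, 9, 12, 7, 8, 6, 9, 6]
j=3: 7<12, vals[3] = 12+3 = 15 → [2, 9, 12, 15, 8, 6, 9, 6]
j=4: 8<15, vals[4] = 15+3 = 18 → [2, 9, 12, 15, 18, 6, 9, 6]
j=5: 6<18, vals[5] = 18+3 = 21 → [2, 9, 12, 15, 18, 21, 9, 6]
j=6: 9<21, vals[6] = 21+3 = 24 → [2, 9, 12, 15, 18, 21, 24, 6]
j=7: 6<24, vals[7] = 24+3 = 27 → [2, 9, 12, 15, 18, 21, 24, 27]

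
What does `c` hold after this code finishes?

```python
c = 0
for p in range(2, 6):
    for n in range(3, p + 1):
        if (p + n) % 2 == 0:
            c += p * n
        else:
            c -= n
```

58

p=3,n=3: even sum, c = 0+9 = 9
p=4,n=3: odd sum, c = 9-3 = 6
p=4,n=4: even sum, c = 6+16 = 22
p=5,n=3: even sum, c = 22+15 = 37
p=5,n=4: odd sum, c = 37-4 = 33
p=5,n=5: even sum, c = 33+25 = 58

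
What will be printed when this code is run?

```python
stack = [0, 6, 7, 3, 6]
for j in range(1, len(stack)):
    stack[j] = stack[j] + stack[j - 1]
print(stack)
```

[0, 6, 13, 16, 22]

j=1: stack[1] = 6+0 = 6 → [0, 6, 7, 3, 6]
j=2: stack[2] = 7+6 = 13 → [0, 6, 13, 3, 6]
j=3: stack[3] = 3+13 = 16 → [0, 6, 13, 16, 6]
j=4: stack[4] = 6+16 = 22 → [0, 6, 13, 16, 22]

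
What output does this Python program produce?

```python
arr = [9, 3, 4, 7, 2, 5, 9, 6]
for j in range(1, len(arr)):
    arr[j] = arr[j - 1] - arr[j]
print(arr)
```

j=1: arr[1] = 9-3 = 6 → [9, 6, 4, 7, 2, 5, 9, 6]
j=2: arr[2] = 6-4 = 2 → [9, 6, 2, 7, 2, 5, 9, 6]
j=3: arr[3] = 2-7 = -5 → [9, 6, 2, -5, 2, 5, 9, 6]
j=4: arr[4] = (-5)-2 = -7 → [9, 6, 2, -5, -7, 5, 9, 6]
j=5: arr[5] = (-7)-5 = -12 → [9, 6, 2, -5, -7, -12, 9, 6]
j=6: arr[6] = (-12)-9 = -21 → [9, 6, 2, -5, -7, -12, -21, 6]
j=7: arr[7] = (-21)-6 = -27 → [9, 6, 2, -5, -7, -12, -21, -27]

[9, 6, 2, -5, -7, -12, -21, -27]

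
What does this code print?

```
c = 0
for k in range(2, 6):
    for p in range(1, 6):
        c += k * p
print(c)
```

210

k=2,p=1: c = 0+2 = 2
k=2,p=2: c = 2+4 = 6
k=2,p=3: c = 6+6 = 12
k=2,p=4: c = 12+8 = 20
k=2,p=5: c = 20+10 = 30
k=3,p=1: c = 30+3 = 33
k=3,p=2: c = 33+6 = 39
k=3,p=3: c = 39+9 = 48
k=3,p=4: c = 48+12 = 60
k=3,p=5: c = 60+15 = 75
k=4,p=1: c = 75+4 = 79
k=4,p=2: c = 79+8 = 87
k=4,p=3: c = 87+12 = 99
k=4,p=4: c = 99+16 = 115
k=4,p=5: c = 115+20 = 135
k=5,p=1: c = 135+5 = 140
k=5,p=2: c = 140+10 = 150
k=5,p=3: c = 150+15 = 165
k=5,p=4: c = 165+20 = 185
k=5,p=5: c = 185+25 = 210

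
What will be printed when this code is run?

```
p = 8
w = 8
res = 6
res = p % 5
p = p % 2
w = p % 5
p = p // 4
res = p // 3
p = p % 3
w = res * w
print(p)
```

0

res = 8%5 = 3
p = 8%2 = 0
w = 0%5 = 0
p = 0//4 = 0
res = 0//3 = 0
p = 0%3 = 0
w = 0*0 = 0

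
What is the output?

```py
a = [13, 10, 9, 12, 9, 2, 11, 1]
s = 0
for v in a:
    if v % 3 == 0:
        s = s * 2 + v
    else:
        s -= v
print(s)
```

-129

v=13: not %3==0, s = 0-13 = -13
v=10: not %3==0, s = (-13)-10 = -23
v=9: %3==0, s = (-23)*2+9 = -37
v=12: %3==0, s = (-37)*2+12 = -62
v=9: %3==0, s = (-62)*2+9 = -115
v=2: not %3==0, s = (-115)-2 = -117
v=11: not %3==0, s = (-117)-11 = -128
v=1: not %3==0, s = (-128)-1 = -129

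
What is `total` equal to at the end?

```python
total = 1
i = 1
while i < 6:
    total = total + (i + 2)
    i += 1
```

26

i=1: total = 1+3 = 4
i=2: total = 4+4 = 8
i=3: total = 8+5 = 13
i=4: total = 13+6 = 19
i=5: total = 19+7 = 26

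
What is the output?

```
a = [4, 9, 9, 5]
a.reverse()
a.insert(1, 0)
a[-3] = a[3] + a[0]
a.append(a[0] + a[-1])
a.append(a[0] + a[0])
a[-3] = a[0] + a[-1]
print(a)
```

[5, 0, 14, 9, 15, 9, 10]

reverse → [5, 9, 9, 4]
insert 0 at 1 → [5, 0, 9, 9, 4]
a[-3] = a[3]+a[0] = 9+5 = 14 → [5, 0, 14, 9, 4]
append a[0]+a[-1] = 5+4 = 9 → [5, 0, 14, 9, 4, 9]
append a[0]+a[0] = 5+5 = 10 → [5, 0, 14, 9, 4, 9, 10]
a[-3] = a[0]+a[-1] = 5+10 = 15 → [5, 0, 14, 9, 15, 9, 10]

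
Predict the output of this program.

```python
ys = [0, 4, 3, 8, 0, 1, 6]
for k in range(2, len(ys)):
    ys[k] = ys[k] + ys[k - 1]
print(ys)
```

k=2: ys[2] = 3+4 = 7 → [0, 4, 7, 8, 0, 1, 6]
k=3: ys[3] = 8+7 = 15 → [0, 4, 7, 15, 0, 1, 6]
k=4: ys[4] = 0+15 = 15 → [0, 4, 7, 15, 15, 1, 6]
k=5: ys[5] = 1+15 = 16 → [0, 4, 7, 15, 15, 16, 6]
k=6: ys[6] = 6+16 = 22 → [0, 4, 7, 15, 15, 16, 22]

[0, 4, 7, 15, 15, 16, 22]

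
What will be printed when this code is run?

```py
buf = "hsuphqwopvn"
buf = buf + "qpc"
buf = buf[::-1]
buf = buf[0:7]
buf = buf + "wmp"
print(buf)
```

+ 'qpc' → 'hsuphqwopvnqpc'
reverse → 'cpqnvpowqhpush'
slice [0:7] → 'cpqnvpo'
+ 'wmp' → 'cpqnvpowmp'

cpqnvpowmp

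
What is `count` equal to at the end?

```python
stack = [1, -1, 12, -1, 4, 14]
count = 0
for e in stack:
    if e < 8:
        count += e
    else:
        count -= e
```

-23

e=1: <8, count = 0+1 = 1
e=-1: <8, count = 1+(-1) = 0
e=12: not <8, count = 0-12 = -12
e=-1: <8, count = (-12)+(-1) = -13
e=4: <8, count = (-13)+4 = -9
e=14: not <8, count = (-9)-14 = -23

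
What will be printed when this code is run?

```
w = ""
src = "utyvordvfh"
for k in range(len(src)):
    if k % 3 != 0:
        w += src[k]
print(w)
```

tyorvf

k=0: skip
k=1: add 't' → 't'
k=2: add 'y' → 'ty'
k=3: skip
k=4: add 'o' → 'tyo'
k=5: add 'r' → 'tyor'
k=6: skip
k=7: add 'v' → 'tyorv'
k=8: add 'f' → 'tyorvf'
k=9: skip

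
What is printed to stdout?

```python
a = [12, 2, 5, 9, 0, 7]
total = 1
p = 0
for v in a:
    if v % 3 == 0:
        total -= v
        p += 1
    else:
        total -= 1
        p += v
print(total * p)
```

-391

v=12: %3==0, total = 1-12 = -11; p=1
v=2: not %3==0, total = (-11)-1 = -12; p=3
v=5: not %3==0, total = (-12)-1 = -13; p=8
v=9: %3==0, total = (-13)-9 = -22; p=9
v=0: %3==0, total = (-22)-0 = -22; p=10
v=7: not %3==0, total = (-22)-1 = -23; p=17
total*p = (-23)*17 = -391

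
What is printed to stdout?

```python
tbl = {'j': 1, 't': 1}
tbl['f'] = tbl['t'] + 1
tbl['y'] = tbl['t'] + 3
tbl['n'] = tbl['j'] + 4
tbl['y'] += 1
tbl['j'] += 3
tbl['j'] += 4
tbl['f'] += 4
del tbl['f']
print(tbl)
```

{'j': 8, 't': 1, 'y': 5, 'n': 5}

tbl['f'] = tbl['t']+1 = 2 → {'j': 1, 't': 1, 'f': 2}
tbl['y'] = tbl['t']+3 = 4 → {'j': 1, 't': 1, 'f': 2, 'y': 4}
tbl['n'] = tbl['j']+4 = 5 → {'j': 1, 't': 1, 'f': 2, 'y': 4, 'n': 5}
tbl['y'] = 4+1 = 5 → {'j': 1, 't': 1, 'f': 2, 'y': 5, 'n': 5}
tbl['j'] = 1+3 = 4 → {'j': 4, 't': 1, 'f': 2, 'y': 5, 'n': 5}
tbl['j'] = 4+4 = 8 → {'j': 8, 't': 1, 'f': 2, 'y': 5, 'n': 5}
tbl['f'] = 2+4 = 6 → {'j': 8, 't': 1, 'f': 6, 'y': 5, 'n': 5}
del 'f' → {'j': 8, 't': 1, 'y': 5, 'n': 5}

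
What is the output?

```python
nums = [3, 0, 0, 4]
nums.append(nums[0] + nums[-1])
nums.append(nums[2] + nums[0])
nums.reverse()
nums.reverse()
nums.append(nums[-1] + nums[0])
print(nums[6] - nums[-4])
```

2

append nums[0]+nums[-1] = 3+4 = 7 → [3, 0, 0, 4, 7]
append nums[2]+nums[0] = 0+3 = 3 → [3, 0, 0, 4, 7, 3]
reverse → [3, 7, 4, 0, 0, 3]
reverse → [3, 0, 0, 4, 7, 3]
append nums[-1]+nums[0] = 3+3 = 6 → [3, 0, 0, 4, 7, 3, 6]
nums[6]-nums[-4] = 6-4 = 2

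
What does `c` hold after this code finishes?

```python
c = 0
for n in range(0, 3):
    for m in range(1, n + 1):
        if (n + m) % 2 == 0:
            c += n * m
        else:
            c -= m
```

4

n=1,m=1: even sum, c = 0+1 = 1
n=2,m=1: odd sum, c = 1-1 = 0
n=2,m=2: even sum, c = 0+4 = 4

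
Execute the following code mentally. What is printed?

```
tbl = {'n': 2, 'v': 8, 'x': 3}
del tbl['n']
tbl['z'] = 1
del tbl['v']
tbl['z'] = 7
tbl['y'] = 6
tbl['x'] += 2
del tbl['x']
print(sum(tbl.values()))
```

13

del 'n' → {'v': 8, 'x': 3}
tbl['z'] = 1 → {'v': 8, 'x': 3, 'z': 1}
del 'v' → {'x': 3, 'z': 1}
tbl['z'] = 7 → {'x': 3, 'z': 7}
tbl['y'] = 6 → {'x': 3, 'z': 7, 'y': 6}
tbl['x'] = 3+2 = 5 → {'x': 5, 'z': 7, 'y': 6}
del 'x' → {'z': 7, 'y': 6}
sum of values = 13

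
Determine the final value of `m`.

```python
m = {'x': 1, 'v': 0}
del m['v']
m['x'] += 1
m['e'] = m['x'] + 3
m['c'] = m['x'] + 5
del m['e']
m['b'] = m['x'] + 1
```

del 'v' → {'x': 1}
m['x'] = 1+1 = 2 → {'x': 2}
m['e'] = m['x']+3 = 5 → {'x': 2, 'e': 5}
m['c'] = m['x']+5 = 7 → {'x': 2, 'e': 5, 'c': 7}
del 'e' → {'x': 2, 'c': 7}
m['b'] = m['x']+1 = 3 → {'x': 2, 'c': 7, 'b': 3}

{'x': 2, 'c': 7, 'b': 3}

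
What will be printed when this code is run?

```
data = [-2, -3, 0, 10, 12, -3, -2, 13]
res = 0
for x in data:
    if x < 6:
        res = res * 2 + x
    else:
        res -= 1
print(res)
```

-73

x=-2: <6, res = 0*2+(-2) = -2
x=-3: <6, res = (-2)*2+(-3) = -7
x=0: <6, res = (-7)*2+0 = -14
x=10: not <6, res = (-14)-1 = -15
x=12: not <6, res = (-15)-1 = -16
x=-3: <6, res = (-16)*2+(-3) = -35
x=-2: <6, res = (-35)*2+(-2) = -72
x=13: not <6, res = (-72)-1 = -73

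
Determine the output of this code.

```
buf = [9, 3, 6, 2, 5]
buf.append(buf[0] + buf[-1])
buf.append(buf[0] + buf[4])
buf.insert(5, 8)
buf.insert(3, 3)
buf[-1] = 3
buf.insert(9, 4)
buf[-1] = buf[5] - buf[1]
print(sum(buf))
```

55

append buf[0]+buf[-1] = 9+5 = 14 → [9, 3, 6, 2, 5, 14]
append buf[0]+buf[4] = 9+5 = 14 → [9, 3, 6, 2, 5, 14, 14]
insert 8 at 5 → [9, 3, 6, 2, 5, 8, 14, 14]
insert 3 at 3 → [9, 3, 6, 3, 2, 5, 8, 14, 14]
buf[-1] = 3 → [9, 3, 6, 3, 2, 5, 8, 14, 3]
insert 4 at 9 → [9, 3, 6, 3, 2, 5, 8, 14, 3, 4]
buf[-1] = buf[5]-buf[1] = 5-3 = 2 → [9, 3, 6, 3, 2, 5, 8, 14, 3, 2]
sum = 55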